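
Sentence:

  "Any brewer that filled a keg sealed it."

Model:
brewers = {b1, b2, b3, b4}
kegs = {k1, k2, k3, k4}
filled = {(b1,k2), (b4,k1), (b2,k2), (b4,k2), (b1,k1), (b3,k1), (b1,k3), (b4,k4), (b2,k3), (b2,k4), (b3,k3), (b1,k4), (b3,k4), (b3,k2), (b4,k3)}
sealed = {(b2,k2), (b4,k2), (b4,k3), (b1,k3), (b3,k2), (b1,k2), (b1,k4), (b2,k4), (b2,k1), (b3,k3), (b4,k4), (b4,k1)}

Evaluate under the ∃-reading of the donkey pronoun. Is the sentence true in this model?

True

"it" takes "a keg" as antecedent — a donkey pronoun bound across the clause boundary.
Weak reading: every brewer b with some filled-keg has at least one filled-keg k such that sealed(b,k).
Per brewer: b1:✓  b2:✓  b3:✓  b4:✓
Every brewer in the restrictor has a witness.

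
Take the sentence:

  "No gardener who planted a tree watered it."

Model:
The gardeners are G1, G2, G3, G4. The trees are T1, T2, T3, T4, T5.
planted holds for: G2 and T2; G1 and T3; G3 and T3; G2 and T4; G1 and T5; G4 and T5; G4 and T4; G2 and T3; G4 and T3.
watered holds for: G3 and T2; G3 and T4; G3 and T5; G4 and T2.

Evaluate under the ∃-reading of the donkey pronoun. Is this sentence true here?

"it" takes "a tree" as antecedent — a donkey pronoun bound across the clause boundary.
Truth condition: for no (g,t) with planted(g,t) does watered(g,t) hold.
Restrictor pairs — does the scope hold? (G1,T3):fails  (G1,T5):fails  (G2,T2):fails  (G2,T3):fails  (G2,T4):fails  (G3,T3):fails  (G4,T3):fails  (G4,T4):fails  (G4,T5):fails
Scope holds for no restrictor pair, so the sentence is true.

True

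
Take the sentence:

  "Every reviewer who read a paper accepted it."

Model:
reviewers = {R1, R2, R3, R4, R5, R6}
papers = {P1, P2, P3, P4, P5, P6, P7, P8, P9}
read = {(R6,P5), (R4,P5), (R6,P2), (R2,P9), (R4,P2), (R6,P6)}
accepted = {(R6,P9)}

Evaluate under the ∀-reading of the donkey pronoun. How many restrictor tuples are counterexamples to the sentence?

"it" takes "a paper" as antecedent — a donkey pronoun bound across the clause boundary.
Strong reading: for every (r,p) with read(r,p), accepted(r,p).
Restrictor pairs: (R2,P9) ✗  (R4,P2) ✗  (R4,P5) ✗  (R6,P2) ✗  (R6,P5) ✗  (R6,P6) ✗
Counterexamples (restrictor pairs failing the scope): 6.

6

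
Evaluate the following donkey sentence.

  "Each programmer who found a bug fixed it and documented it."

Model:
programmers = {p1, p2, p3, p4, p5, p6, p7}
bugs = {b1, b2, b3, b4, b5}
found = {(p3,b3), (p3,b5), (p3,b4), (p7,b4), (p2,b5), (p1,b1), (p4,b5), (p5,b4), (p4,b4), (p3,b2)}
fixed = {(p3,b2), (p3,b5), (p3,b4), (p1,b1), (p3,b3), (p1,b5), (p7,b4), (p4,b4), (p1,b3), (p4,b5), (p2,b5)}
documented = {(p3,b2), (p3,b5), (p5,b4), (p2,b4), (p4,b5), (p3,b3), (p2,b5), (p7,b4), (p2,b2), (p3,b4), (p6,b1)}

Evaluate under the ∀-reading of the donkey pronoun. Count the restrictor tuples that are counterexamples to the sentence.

3

"it" takes "a bug" as antecedent — a donkey pronoun bound across the clause boundary.
Strong reading: for every (p,b) with found(p,b), fixed(p,b) ∧ documented(p,b).
Restrictor pairs: (p1,b1) ✗  (p2,b5) ✓  (p3,b2) ✓  (p3,b3) ✓  (p3,b4) ✓  (p3,b5) ✓  (p4,b4) ✗  (p4,b5) ✓  (p5,b4) ✗  (p7,b4) ✓
Counterexamples (restrictor pairs failing the scope): 3.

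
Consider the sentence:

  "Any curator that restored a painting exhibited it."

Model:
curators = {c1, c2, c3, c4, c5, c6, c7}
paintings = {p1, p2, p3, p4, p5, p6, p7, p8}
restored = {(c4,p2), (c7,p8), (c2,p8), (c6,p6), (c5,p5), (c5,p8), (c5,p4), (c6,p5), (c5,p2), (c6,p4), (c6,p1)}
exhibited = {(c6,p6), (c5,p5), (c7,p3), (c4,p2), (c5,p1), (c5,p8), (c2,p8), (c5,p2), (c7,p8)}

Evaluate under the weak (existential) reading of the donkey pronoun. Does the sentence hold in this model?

"it" takes "a painting" as antecedent — a donkey pronoun bound across the clause boundary.
Weak reading: every curator c with some restored-painting has at least one restored-painting p such that exhibited(c,p).
Per curator: c2:✓  c4:✓  c5:✓  c6:✓  c7:✓
Every curator in the restrictor has a witness.

True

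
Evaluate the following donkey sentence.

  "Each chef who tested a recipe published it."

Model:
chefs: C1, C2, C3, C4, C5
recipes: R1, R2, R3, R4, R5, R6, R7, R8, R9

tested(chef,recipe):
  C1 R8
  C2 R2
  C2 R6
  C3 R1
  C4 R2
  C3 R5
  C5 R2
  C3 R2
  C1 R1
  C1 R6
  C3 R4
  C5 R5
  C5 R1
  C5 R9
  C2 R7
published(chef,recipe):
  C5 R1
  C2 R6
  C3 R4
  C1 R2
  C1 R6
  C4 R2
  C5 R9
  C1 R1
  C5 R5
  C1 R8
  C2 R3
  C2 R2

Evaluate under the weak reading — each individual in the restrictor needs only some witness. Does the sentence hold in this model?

"it" takes "a recipe" as antecedent — a donkey pronoun bound across the clause boundary.
Weak reading: every chef c with some tested-recipe has at least one tested-recipe r such that published(c,r).
Per chef: C1:✓  C2:✓  C3:✓  C4:✓  C5:✓
Every chef in the restrictor has a witness.

True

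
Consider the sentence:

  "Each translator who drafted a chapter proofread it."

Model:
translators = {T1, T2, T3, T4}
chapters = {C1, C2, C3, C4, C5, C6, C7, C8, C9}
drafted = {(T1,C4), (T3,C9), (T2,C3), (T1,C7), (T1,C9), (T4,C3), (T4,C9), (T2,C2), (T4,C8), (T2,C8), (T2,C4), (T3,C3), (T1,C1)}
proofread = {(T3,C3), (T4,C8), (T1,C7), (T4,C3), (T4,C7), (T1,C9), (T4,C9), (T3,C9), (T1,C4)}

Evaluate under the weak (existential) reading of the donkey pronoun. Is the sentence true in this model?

"it" takes "a chapter" as antecedent — a donkey pronoun bound across the clause boundary.
Weak reading: every translator t with some drafted-chapter has at least one drafted-chapter c such that proofread(t,c).
Per translator: T1:✓  T2:✗  T3:✓  T4:✓
T2 has no witness among its drafted-chapters.

False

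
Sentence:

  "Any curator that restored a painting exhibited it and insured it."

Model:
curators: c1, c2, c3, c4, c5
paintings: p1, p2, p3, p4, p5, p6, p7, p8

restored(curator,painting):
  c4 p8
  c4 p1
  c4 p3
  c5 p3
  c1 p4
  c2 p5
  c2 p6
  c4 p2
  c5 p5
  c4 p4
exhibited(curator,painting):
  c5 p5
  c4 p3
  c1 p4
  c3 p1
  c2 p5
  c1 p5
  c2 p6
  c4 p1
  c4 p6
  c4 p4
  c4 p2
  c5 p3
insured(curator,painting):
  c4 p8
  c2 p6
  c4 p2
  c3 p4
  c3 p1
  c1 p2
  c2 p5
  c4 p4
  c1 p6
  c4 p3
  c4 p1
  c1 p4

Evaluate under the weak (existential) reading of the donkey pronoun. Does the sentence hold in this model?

"it" takes "a painting" as antecedent — a donkey pronoun bound across the clause boundary.
Weak reading: every curator c with some restored-painting has at least one restored-painting p such that exhibited(c,p) ∧ insured(c,p).
Per curator: c1:✓  c2:✓  c4:✓  c5:✗
c5 has no witness among its restored-paintings.

False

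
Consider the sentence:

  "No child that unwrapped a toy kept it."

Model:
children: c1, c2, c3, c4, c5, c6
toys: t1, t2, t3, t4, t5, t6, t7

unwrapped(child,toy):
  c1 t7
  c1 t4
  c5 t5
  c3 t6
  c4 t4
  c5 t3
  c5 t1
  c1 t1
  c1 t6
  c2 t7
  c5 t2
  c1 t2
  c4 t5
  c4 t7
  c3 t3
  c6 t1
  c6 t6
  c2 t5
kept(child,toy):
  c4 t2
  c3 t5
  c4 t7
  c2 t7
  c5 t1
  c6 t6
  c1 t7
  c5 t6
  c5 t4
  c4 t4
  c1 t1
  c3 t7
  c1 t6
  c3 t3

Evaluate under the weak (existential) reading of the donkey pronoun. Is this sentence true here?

"it" takes "a toy" as antecedent — a donkey pronoun bound across the clause boundary.
Truth condition: for no (c,t) with unwrapped(c,t) does kept(c,t) hold.
Restrictor pairs — does the scope hold? (c1,t1):holds  (c1,t2):fails  (c1,t4):fails  (c1,t6):holds  (c1,t7):holds  (c2,t5):fails  (c2,t7):holds  (c3,t3):holds  (c3,t6):fails  (c4,t4):holds  (c4,t5):fails  (c4,t7):holds  (c5,t1):holds  (c5,t2):fails  (c5,t3):fails  (c5,t5):fails  (c6,t1):fails  (c6,t6):holds
Scope holds for 9 pair(s), so the sentence is false.

False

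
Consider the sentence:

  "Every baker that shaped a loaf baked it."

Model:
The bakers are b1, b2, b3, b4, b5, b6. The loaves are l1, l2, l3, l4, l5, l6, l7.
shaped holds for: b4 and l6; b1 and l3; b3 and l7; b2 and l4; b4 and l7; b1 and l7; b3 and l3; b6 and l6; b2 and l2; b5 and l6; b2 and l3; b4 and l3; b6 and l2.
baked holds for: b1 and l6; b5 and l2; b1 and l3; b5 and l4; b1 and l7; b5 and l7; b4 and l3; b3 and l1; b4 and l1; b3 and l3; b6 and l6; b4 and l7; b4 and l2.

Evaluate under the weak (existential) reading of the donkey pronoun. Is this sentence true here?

False

"it" takes "a loaf" as antecedent — a donkey pronoun bound across the clause boundary.
Weak reading: every baker b with some shaped-loaf has at least one shaped-loaf l such that baked(b,l).
Per baker: b1:✓  b2:✗  b3:✓  b4:✓  b5:✗  b6:✓
b2 has no witness among its shaped-loaves.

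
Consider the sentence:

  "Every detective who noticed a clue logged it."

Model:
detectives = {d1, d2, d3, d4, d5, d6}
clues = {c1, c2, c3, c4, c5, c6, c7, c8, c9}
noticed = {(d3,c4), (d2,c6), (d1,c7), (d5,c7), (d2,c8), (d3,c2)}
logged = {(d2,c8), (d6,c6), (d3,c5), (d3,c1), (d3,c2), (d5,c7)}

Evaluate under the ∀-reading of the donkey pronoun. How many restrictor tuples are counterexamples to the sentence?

"it" takes "a clue" as antecedent — a donkey pronoun bound across the clause boundary.
Strong reading: for every (d,c) with noticed(d,c), logged(d,c).
Restrictor pairs: (d1,c7) ✗  (d2,c6) ✗  (d2,c8) ✓  (d3,c2) ✓  (d3,c4) ✗  (d5,c7) ✓
Counterexamples (restrictor pairs failing the scope): 3.

3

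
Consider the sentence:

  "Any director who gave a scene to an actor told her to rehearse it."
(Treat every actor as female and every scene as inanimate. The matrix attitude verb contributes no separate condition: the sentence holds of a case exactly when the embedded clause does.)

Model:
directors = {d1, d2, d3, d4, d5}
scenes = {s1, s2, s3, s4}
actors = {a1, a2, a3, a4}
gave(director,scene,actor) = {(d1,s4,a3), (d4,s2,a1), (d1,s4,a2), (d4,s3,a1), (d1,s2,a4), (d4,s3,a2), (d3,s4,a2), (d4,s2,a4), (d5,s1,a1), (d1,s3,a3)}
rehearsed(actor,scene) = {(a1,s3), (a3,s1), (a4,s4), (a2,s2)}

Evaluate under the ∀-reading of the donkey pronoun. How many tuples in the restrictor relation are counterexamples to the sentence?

"her" takes "an actor" as antecedent and "it" takes "a scene"; both are donkey pronouns co-varying with the restrictor.
Strong reading: for every (d,s,a) with gave(d,s,a), rehearsed(a,s).
Restrictor triples: (d1,s2,a4)→rehearsed(a4,s2) ✗  (d1,s3,a3)→rehearsed(a3,s3) ✗  (d1,s4,a2)→rehearsed(a2,s4) ✗  (d1,s4,a3)→rehearsed(a3,s4) ✗  (d3,s4,a2)→rehearsed(a2,s4) ✗  (d4,s2,a1)→rehearsed(a1,s2) ✗  (d4,s2,a4)→rehearsed(a4,s2) ✗  (d4,s3,a1)→rehearsed(a1,s3) ✓  (d4,s3,a2)→rehearsed(a2,s3) ✗  (d5,s1,a1)→rehearsed(a1,s1) ✗
Counterexamples (restrictor triples failing the scope): 9.

9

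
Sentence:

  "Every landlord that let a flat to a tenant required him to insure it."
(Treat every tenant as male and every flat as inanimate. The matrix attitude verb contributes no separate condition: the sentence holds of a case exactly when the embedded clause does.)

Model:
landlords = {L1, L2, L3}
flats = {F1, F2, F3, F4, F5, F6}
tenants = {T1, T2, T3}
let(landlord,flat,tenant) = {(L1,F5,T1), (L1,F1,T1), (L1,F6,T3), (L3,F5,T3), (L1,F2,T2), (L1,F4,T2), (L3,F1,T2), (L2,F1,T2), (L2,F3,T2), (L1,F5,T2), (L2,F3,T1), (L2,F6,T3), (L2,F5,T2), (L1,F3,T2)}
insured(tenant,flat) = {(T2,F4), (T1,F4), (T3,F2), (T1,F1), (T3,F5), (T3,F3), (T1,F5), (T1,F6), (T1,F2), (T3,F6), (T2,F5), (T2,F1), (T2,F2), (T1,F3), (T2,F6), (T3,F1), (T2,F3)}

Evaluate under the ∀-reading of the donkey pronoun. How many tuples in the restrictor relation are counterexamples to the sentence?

"him" takes "a tenant" as antecedent and "it" takes "a flat"; both are donkey pronouns co-varying with the restrictor.
Strong reading: for every (l,f,t) with let(l,f,t), insured(t,f).
Restrictor triples: (L1,F1,T1)→insured(T1,F1) ✓  (L1,F2,T2)→insured(T2,F2) ✓  (L1,F3,T2)→insured(T2,F3) ✓  (L1,F4,T2)→insured(T2,F4) ✓  (L1,F5,T1)→insured(T1,F5) ✓  (L1,F5,T2)→insured(T2,F5) ✓  (L1,F6,T3)→insured(T3,F6) ✓  (L2,F1,T2)→insured(T2,F1) ✓  (L2,F3,T1)→insured(T1,F3) ✓  (L2,F3,T2)→insured(T2,F3) ✓  (L2,F5,T2)→insured(T2,F5) ✓  (L2,F6,T3)→insured(T3,F6) ✓  (L3,F1,T2)→insured(T2,F1) ✓  (L3,F5,T3)→insured(T3,F5) ✓
Counterexamples (restrictor triples failing the scope): 0.

0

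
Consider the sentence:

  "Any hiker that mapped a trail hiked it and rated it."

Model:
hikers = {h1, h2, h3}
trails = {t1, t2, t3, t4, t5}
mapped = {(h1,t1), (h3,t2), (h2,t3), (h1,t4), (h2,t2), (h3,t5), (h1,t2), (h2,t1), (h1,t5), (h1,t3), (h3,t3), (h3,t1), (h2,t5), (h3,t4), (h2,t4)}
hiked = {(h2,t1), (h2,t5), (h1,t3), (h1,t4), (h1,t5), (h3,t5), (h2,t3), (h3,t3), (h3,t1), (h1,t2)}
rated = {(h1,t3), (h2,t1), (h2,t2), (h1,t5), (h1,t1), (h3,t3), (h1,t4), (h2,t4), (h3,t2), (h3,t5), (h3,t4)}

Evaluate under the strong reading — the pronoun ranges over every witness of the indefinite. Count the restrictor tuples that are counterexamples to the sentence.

9

"it" takes "a trail" as antecedent — a donkey pronoun bound across the clause boundary.
Strong reading: for every (h,t) with mapped(h,t), hiked(h,t) ∧ rated(h,t).
Restrictor pairs: (h1,t1) ✗  (h1,t2) ✗  (h1,t3) ✓  (h1,t4) ✓  (h1,t5) ✓  (h2,t1) ✓  (h2,t2) ✗  (h2,t3) ✗  (h2,t4) ✗  (h2,t5) ✗  (h3,t1) ✗  (h3,t2) ✗  (h3,t3) ✓  (h3,t4) ✗  (h3,t5) ✓
Counterexamples (restrictor pairs failing the scope): 9.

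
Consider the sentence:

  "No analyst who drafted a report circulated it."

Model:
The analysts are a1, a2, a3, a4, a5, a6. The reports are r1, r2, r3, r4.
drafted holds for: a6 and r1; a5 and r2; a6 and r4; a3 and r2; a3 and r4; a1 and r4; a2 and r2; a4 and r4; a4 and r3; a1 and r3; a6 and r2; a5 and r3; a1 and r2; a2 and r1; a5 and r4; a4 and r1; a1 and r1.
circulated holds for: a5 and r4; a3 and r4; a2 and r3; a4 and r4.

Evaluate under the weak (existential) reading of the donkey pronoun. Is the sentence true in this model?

"it" takes "a report" as antecedent — a donkey pronoun bound across the clause boundary.
Truth condition: for no (a,r) with drafted(a,r) does circulated(a,r) hold.
Restrictor pairs — does the scope hold? (a1,r1):fails  (a1,r2):fails  (a1,r3):fails  (a1,r4):fails  (a2,r1):fails  (a2,r2):fails  (a3,r2):fails  (a3,r4):holds  (a4,r1):fails  (a4,r3):fails  (a4,r4):holds  (a5,r2):fails  (a5,r3):fails  (a5,r4):holds  (a6,r1):fails  (a6,r2):fails  (a6,r4):fails
Scope holds for 3 pair(s), so the sentence is false.

False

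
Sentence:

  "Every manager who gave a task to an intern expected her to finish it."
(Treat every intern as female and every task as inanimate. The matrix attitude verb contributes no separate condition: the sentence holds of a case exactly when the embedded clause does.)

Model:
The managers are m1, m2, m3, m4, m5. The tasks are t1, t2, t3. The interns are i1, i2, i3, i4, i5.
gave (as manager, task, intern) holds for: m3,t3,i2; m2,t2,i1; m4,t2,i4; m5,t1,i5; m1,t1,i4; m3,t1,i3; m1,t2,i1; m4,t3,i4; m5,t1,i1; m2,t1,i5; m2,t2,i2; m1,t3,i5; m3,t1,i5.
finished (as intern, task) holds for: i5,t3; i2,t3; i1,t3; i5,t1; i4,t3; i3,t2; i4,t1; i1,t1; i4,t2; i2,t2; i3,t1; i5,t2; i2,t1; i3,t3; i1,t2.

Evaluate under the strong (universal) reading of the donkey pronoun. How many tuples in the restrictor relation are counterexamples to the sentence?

"her" takes "an intern" as antecedent and "it" takes "a task"; both are donkey pronouns co-varying with the restrictor.
Strong reading: for every (m,t,i) with gave(m,t,i), finished(i,t).
Restrictor triples: (m1,t1,i4)→finished(i4,t1) ✓  (m1,t2,i1)→finished(i1,t2) ✓  (m1,t3,i5)→finished(i5,t3) ✓  (m2,t1,i5)→finished(i5,t1) ✓  (m2,t2,i1)→finished(i1,t2) ✓  (m2,t2,i2)→finished(i2,t2) ✓  (m3,t1,i3)→finished(i3,t1) ✓  (m3,t1,i5)→finished(i5,t1) ✓  (m3,t3,i2)→finished(i2,t3) ✓  (m4,t2,i4)→finished(i4,t2) ✓  (m4,t3,i4)→finished(i4,t3) ✓  (m5,t1,i1)→finished(i1,t1) ✓  (m5,t1,i5)→finished(i5,t1) ✓
Counterexamples (restrictor triples failing the scope): 0.

0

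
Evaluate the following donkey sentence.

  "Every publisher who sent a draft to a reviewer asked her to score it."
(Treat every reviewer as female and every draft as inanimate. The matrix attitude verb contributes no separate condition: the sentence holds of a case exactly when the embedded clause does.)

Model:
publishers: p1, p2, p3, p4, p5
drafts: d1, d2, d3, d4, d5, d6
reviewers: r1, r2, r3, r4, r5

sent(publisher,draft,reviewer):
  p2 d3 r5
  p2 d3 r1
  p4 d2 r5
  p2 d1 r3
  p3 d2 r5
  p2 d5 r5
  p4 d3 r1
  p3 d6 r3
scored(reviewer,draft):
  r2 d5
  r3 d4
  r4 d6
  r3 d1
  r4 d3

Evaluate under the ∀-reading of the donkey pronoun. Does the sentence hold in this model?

False

"her" takes "a reviewer" as antecedent and "it" takes "a draft"; both are donkey pronouns co-varying with the restrictor.
Strong reading: for every (p,d,r) with sent(p,d,r), scored(r,d).
Restrictor triples: (p2,d1,r3)→scored(r3,d1) ✓  (p2,d3,r1)→scored(r1,d3) ✗  (p2,d3,r5)→scored(r5,d3) ✗  (p2,d5,r5)→scored(r5,d5) ✗  (p3,d2,r5)→scored(r5,d2) ✗  (p3,d6,r3)→scored(r3,d6) ✗  (p4,d2,r5)→scored(r5,d2) ✗  (p4,d3,r1)→scored(r1,d3) ✗
Counterexample: (p2,d3,r1) — scored(r1,d3) does not hold.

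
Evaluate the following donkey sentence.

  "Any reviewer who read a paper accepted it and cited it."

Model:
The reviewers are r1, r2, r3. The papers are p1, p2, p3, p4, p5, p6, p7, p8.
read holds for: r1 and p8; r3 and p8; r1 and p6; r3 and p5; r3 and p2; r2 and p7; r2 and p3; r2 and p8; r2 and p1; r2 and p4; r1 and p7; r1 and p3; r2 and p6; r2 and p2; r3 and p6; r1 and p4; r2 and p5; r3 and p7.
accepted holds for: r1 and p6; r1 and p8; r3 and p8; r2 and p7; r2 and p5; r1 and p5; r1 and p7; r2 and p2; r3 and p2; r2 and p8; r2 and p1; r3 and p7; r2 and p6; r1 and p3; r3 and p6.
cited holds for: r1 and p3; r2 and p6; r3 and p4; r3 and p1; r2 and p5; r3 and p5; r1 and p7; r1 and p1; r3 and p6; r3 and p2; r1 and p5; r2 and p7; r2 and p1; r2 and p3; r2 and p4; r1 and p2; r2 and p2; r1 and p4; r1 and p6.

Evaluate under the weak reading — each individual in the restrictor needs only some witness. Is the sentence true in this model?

"it" takes "a paper" as antecedent — a donkey pronoun bound across the clause boundary.
Weak reading: every reviewer r with some read-paper has at least one read-paper p such that accepted(r,p) ∧ cited(r,p).
Per reviewer: r1:✓  r2:✓  r3:✓
Every reviewer in the restrictor has a witness.

True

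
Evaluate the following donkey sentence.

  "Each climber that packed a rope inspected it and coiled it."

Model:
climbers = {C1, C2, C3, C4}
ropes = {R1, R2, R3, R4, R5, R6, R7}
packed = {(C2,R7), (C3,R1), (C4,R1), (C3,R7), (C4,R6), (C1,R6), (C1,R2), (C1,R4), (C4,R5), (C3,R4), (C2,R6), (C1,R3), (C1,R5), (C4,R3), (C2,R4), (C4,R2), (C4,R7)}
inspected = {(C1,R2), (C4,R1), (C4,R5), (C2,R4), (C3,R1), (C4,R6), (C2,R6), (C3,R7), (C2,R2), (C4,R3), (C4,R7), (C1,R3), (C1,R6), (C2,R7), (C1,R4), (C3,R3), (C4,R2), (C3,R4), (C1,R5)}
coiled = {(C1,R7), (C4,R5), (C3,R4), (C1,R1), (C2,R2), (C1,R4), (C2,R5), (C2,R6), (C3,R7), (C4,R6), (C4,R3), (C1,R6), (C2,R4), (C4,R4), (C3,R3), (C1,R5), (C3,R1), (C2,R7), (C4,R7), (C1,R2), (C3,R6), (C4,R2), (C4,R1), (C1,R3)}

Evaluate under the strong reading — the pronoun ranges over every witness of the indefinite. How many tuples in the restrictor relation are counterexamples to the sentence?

"it" takes "a rope" as antecedent — a donkey pronoun bound across the clause boundary.
Strong reading: for every (c,r) with packed(c,r), inspected(c,r) ∧ coiled(c,r).
Restrictor pairs: (C1,R2) ✓  (C1,R3) ✓  (C1,R4) ✓  (C1,R5) ✓  (C1,R6) ✓  (C2,R4) ✓  (C2,R6) ✓  (C2,R7) ✓  (C3,R1) ✓  (C3,R4) ✓  (C3,R7) ✓  (C4,R1) ✓  (C4,R2) ✓  (C4,R3) ✓  (C4,R5) ✓  (C4,R6) ✓  (C4,R7) ✓
Counterexamples (restrictor pairs failing the scope): 0.

0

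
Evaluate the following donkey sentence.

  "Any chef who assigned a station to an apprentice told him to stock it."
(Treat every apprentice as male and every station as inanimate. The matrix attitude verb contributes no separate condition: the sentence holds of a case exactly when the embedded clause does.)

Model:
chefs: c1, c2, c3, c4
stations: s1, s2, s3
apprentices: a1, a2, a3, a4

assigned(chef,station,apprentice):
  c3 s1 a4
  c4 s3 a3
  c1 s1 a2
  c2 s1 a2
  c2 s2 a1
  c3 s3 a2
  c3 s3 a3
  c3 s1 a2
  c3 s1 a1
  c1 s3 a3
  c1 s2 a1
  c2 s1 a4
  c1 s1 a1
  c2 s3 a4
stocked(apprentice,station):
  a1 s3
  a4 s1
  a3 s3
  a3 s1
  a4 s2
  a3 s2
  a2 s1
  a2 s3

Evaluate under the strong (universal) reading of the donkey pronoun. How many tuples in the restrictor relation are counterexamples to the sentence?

"him" takes "an apprentice" as antecedent and "it" takes "a station"; both are donkey pronouns co-varying with the restrictor.
Strong reading: for every (c,s,a) with assigned(c,s,a), stocked(a,s).
Restrictor triples: (c1,s1,a1)→stocked(a1,s1) ✗  (c1,s1,a2)→stocked(a2,s1) ✓  (c1,s2,a1)→stocked(a1,s2) ✗  (c1,s3,a3)→stocked(a3,s3) ✓  (c2,s1,a2)→stocked(a2,s1) ✓  (c2,s1,a4)→stocked(a4,s1) ✓  (c2,s2,a1)→stocked(a1,s2) ✗  (c2,s3,a4)→stocked(a4,s3) ✗  (c3,s1,a1)→stocked(a1,s1) ✗  (c3,s1,a2)→stocked(a2,s1) ✓  (c3,s1,a4)→stocked(a4,s1) ✓  (c3,s3,a2)→stocked(a2,s3) ✓  (c3,s3,a3)→stocked(a3,s3) ✓  (c4,s3,a3)→stocked(a3,s3) ✓
Counterexamples (restrictor triples failing the scope): 5.

5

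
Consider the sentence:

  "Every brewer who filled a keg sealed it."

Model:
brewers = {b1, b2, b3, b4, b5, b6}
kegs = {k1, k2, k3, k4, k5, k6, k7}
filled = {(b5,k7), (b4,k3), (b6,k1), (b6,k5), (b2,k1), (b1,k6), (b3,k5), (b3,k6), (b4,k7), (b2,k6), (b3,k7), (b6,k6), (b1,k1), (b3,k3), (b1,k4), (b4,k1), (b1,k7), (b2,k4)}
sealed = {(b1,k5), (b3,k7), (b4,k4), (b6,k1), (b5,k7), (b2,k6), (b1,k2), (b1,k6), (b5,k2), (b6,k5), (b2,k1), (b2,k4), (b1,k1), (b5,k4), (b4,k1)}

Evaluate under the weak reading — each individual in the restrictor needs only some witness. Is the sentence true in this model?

True

"it" takes "a keg" as antecedent — a donkey pronoun bound across the clause boundary.
Weak reading: every brewer b with some filled-keg has at least one filled-keg k such that sealed(b,k).
Per brewer: b1:✓  b2:✓  b3:✓  b4:✓  b5:✓  b6:✓
Every brewer in the restrictor has a witness.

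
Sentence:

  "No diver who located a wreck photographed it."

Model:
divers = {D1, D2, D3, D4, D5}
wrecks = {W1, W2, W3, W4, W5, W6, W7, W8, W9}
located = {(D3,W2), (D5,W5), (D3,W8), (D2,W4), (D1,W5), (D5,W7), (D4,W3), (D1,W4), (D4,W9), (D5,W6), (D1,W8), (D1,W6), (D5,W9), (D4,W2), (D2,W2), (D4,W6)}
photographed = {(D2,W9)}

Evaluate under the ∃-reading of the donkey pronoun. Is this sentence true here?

True

"it" takes "a wreck" as antecedent — a donkey pronoun bound across the clause boundary.
Truth condition: for no (d,w) with located(d,w) does photographed(d,w) hold.
Restrictor pairs — does the scope hold? (D1,W4):fails  (D1,W5):fails  (D1,W6):fails  (D1,W8):fails  (D2,W2):fails  (D2,W4):fails  (D3,W2):fails  (D3,W8):fails  (D4,W2):fails  (D4,W3):fails  (D4,W6):fails  (D4,W9):fails  (D5,W5):fails  (D5,W6):fails  (D5,W7):fails  (D5,W9):fails
Scope holds for no restrictor pair, so the sentence is true.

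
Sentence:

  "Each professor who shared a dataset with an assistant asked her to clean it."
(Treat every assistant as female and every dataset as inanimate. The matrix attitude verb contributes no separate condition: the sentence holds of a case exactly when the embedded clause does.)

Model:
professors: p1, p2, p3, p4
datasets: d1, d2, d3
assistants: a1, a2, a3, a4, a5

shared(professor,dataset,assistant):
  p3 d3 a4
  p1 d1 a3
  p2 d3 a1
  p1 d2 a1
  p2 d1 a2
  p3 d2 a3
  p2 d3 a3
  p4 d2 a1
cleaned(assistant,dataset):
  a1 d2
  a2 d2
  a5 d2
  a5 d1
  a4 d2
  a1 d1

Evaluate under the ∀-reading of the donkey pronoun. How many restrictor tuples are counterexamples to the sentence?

6

"her" takes "an assistant" as antecedent and "it" takes "a dataset"; both are donkey pronouns co-varying with the restrictor.
Strong reading: for every (p,d,a) with shared(p,d,a), cleaned(a,d).
Restrictor triples: (p1,d1,a3)→cleaned(a3,d1) ✗  (p1,d2,a1)→cleaned(a1,d2) ✓  (p2,d1,a2)→cleaned(a2,d1) ✗  (p2,d3,a1)→cleaned(a1,d3) ✗  (p2,d3,a3)→cleaned(a3,d3) ✗  (p3,d2,a3)→cleaned(a3,d2) ✗  (p3,d3,a4)→cleaned(a4,d3) ✗  (p4,d2,a1)→cleaned(a1,d2) ✓
Counterexamples (restrictor triples failing the scope): 6.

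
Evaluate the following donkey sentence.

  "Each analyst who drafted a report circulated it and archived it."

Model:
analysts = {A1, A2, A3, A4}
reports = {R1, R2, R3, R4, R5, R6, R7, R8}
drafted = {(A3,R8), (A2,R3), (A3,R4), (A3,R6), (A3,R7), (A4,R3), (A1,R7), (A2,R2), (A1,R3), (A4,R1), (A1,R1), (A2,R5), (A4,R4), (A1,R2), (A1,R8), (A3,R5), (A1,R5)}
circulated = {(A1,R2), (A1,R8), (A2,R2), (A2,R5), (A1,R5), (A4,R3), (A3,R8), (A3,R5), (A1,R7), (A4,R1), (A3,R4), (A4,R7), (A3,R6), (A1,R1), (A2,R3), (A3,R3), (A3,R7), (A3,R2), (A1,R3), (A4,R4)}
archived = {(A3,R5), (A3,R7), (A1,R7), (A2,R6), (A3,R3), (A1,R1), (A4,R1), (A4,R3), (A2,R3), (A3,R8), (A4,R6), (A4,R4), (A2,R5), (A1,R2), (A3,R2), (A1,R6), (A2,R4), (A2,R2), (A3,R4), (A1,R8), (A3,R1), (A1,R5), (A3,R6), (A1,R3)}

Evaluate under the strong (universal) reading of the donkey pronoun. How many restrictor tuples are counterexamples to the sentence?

0

"it" takes "a report" as antecedent — a donkey pronoun bound across the clause boundary.
Strong reading: for every (a,r) with drafted(a,r), circulated(a,r) ∧ archived(a,r).
Restrictor pairs: (A1,R1) ✓  (A1,R2) ✓  (A1,R3) ✓  (A1,R5) ✓  (A1,R7) ✓  (A1,R8) ✓  (A2,R2) ✓  (A2,R3) ✓  (A2,R5) ✓  (A3,R4) ✓  (A3,R5) ✓  (A3,R6) ✓  (A3,R7) ✓  (A3,R8) ✓  (A4,R1) ✓  (A4,R3) ✓  (A4,R4) ✓
Counterexamples (restrictor pairs failing the scope): 0.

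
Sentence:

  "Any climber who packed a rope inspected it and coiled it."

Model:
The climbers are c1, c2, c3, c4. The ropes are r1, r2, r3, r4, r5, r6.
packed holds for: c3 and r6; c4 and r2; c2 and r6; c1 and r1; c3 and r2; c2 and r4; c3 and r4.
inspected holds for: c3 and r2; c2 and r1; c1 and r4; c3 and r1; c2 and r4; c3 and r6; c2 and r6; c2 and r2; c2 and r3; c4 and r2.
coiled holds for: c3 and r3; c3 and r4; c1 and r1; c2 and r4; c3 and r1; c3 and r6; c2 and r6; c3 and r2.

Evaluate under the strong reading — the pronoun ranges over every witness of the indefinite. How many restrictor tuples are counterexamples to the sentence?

"it" takes "a rope" as antecedent — a donkey pronoun bound across the clause boundary.
Strong reading: for every (c,r) with packed(c,r), inspected(c,r) ∧ coiled(c,r).
Restrictor pairs: (c1,r1) ✗  (c2,r4) ✓  (c2,r6) ✓  (c3,r2) ✓  (c3,r4) ✗  (c3,r6) ✓  (c4,r2) ✗
Counterexamples (restrictor pairs failing the scope): 3.

3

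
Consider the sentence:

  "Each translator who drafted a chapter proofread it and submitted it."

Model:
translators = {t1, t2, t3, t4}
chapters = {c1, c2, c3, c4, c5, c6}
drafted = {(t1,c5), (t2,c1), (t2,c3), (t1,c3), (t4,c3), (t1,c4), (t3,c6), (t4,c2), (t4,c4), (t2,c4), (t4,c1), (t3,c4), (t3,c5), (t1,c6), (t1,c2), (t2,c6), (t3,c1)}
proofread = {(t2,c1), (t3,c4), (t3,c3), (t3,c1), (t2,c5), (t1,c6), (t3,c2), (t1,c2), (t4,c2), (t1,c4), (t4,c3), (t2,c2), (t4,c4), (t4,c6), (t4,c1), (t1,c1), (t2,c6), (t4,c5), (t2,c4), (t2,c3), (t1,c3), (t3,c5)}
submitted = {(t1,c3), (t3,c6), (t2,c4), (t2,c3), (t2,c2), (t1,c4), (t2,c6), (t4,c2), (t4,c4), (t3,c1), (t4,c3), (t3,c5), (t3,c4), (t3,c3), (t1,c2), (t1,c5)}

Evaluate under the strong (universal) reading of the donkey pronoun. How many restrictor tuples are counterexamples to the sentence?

5

"it" takes "a chapter" as antecedent — a donkey pronoun bound across the clause boundary.
Strong reading: for every (t,c) with drafted(t,c), proofread(t,c) ∧ submitted(t,c).
Restrictor pairs: (t1,c2) ✓  (t1,c3) ✓  (t1,c4) ✓  (t1,c5) ✗  (t1,c6) ✗  (t2,c1) ✗  (t2,c3) ✓  (t2,c4) ✓  (t2,c6) ✓  (t3,c1) ✓  (t3,c4) ✓  (t3,c5) ✓  (t3,c6) ✗  (t4,c1) ✗  (t4,c2) ✓  (t4,c3) ✓  (t4,c4) ✓
Counterexamples (restrictor pairs failing the scope): 5.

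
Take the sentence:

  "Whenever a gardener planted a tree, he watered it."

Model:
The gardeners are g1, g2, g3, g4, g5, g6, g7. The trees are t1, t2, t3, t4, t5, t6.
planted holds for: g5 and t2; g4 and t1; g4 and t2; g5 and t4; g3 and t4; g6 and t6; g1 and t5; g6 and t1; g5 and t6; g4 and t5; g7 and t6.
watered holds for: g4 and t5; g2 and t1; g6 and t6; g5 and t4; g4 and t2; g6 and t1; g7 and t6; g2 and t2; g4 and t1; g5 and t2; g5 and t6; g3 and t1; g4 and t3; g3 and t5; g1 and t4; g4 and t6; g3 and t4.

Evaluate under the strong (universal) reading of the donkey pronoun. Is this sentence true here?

False

"it" takes "a tree" as antecedent — a donkey pronoun bound across the clause boundary.
Strong reading: for every (g,t) with planted(g,t), watered(g,t).
Restrictor pairs: (g1,t5) ✗  (g3,t4) ✓  (g4,t1) ✓  (g4,t2) ✓  (g4,t5) ✓  (g5,t2) ✓  (g5,t4) ✓  (g5,t6) ✓  (g6,t1) ✓  (g6,t6) ✓  (g7,t6) ✓
Counterexample: (g1,t5) is in planted but fails the scope.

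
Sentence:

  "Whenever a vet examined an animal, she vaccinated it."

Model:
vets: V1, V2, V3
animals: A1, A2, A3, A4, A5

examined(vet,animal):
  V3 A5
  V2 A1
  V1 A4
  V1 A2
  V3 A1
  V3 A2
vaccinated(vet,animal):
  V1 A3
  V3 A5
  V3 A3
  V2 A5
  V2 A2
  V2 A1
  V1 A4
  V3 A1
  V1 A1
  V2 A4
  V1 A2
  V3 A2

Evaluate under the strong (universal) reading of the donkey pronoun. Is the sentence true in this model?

"it" takes "an animal" as antecedent — a donkey pronoun bound across the clause boundary.
Strong reading: for every (v,a) with examined(v,a), vaccinated(v,a).
Restrictor pairs: (V1,A2) ✓  (V1,A4) ✓  (V2,A1) ✓  (V3,A1) ✓  (V3,A2) ✓  (V3,A5) ✓
Every restrictor pair satisfies the scope.

True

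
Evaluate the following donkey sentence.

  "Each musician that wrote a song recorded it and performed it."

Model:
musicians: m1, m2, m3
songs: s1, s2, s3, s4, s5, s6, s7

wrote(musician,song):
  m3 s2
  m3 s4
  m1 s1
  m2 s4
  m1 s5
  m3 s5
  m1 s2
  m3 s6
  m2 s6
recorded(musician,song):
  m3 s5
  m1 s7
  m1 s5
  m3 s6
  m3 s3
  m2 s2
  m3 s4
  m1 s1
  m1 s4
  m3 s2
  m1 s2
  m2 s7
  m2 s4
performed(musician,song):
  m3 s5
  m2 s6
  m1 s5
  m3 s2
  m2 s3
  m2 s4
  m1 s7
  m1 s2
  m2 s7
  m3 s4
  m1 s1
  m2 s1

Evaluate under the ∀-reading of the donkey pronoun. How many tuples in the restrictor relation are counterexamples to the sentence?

"it" takes "a song" as antecedent — a donkey pronoun bound across the clause boundary.
Strong reading: for every (m,s) with wrote(m,s), recorded(m,s) ∧ performed(m,s).
Restrictor pairs: (m1,s1) ✓  (m1,s2) ✓  (m1,s5) ✓  (m2,s4) ✓  (m2,s6) ✗  (m3,s2) ✓  (m3,s4) ✓  (m3,s5) ✓  (m3,s6) ✗
Counterexamples (restrictor pairs failing the scope): 2.

2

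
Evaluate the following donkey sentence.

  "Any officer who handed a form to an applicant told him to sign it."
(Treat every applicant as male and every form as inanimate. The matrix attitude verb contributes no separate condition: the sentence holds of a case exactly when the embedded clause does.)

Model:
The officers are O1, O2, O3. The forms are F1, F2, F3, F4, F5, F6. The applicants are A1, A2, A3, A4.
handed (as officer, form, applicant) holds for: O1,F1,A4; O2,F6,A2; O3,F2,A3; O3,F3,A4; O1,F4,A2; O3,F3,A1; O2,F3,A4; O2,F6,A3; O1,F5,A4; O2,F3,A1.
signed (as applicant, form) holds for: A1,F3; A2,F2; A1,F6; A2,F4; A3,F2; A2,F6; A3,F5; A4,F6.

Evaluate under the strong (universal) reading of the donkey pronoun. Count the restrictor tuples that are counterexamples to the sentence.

"him" takes "an applicant" as antecedent and "it" takes "a form"; both are donkey pronouns co-varying with the restrictor.
Strong reading: for every (o,f,a) with handed(o,f,a), signed(a,f).
Restrictor triples: (O1,F1,A4)→signed(A4,F1) ✗  (O1,F4,A2)→signed(A2,F4) ✓  (O1,F5,A4)→signed(A4,F5) ✗  (O2,F3,A1)→signed(A1,F3) ✓  (O2,F3,A4)→signed(A4,F3) ✗  (O2,F6,A2)→signed(A2,F6) ✓  (O2,F6,A3)→signed(A3,F6) ✗  (O3,F2,A3)→signed(A3,F2) ✓  (O3,F3,A1)→signed(A1,F3) ✓  (O3,F3,A4)→signed(A4,F3) ✗
Counterexamples (restrictor triples failing the scope): 5.

5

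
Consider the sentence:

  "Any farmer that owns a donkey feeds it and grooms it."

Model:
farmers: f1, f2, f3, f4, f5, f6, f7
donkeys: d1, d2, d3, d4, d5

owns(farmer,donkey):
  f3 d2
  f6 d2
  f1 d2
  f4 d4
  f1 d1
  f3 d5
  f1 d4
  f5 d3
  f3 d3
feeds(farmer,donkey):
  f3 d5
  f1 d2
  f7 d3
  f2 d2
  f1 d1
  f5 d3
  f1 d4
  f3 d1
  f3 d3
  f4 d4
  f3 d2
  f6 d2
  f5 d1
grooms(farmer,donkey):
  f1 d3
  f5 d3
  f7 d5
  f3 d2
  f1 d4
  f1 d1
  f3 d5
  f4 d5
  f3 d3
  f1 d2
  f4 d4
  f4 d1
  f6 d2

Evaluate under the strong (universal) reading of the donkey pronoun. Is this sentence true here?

True

"it" takes "a donkey" as antecedent — a donkey pronoun bound across the clause boundary.
Strong reading: for every (f,d) with owns(f,d), feeds(f,d) ∧ grooms(f,d).
Restrictor pairs: (f1,d1) ✓  (f1,d2) ✓  (f1,d4) ✓  (f3,d2) ✓  (f3,d3) ✓  (f3,d5) ✓  (f4,d4) ✓  (f5,d3) ✓  (f6,d2) ✓
Every restrictor pair satisfies the scope.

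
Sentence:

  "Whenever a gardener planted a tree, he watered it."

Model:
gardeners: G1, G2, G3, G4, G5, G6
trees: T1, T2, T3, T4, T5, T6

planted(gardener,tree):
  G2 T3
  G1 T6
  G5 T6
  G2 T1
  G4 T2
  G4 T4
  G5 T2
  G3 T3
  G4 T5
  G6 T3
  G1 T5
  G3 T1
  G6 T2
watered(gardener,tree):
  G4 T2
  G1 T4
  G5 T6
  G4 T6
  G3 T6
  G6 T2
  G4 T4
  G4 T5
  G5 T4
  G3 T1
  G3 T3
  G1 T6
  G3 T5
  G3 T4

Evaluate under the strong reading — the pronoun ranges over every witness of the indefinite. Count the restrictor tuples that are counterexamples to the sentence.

5

"it" takes "a tree" as antecedent — a donkey pronoun bound across the clause boundary.
Strong reading: for every (g,t) with planted(g,t), watered(g,t).
Restrictor pairs: (G1,T5) ✗  (G1,T6) ✓  (G2,T1) ✗  (G2,T3) ✗  (G3,T1) ✓  (G3,T3) ✓  (G4,T2) ✓  (G4,T4) ✓  (G4,T5) ✓  (G5,T2) ✗  (G5,T6) ✓  (G6,T2) ✓  (G6,T3) ✗
Counterexamples (restrictor pairs failing the scope): 5.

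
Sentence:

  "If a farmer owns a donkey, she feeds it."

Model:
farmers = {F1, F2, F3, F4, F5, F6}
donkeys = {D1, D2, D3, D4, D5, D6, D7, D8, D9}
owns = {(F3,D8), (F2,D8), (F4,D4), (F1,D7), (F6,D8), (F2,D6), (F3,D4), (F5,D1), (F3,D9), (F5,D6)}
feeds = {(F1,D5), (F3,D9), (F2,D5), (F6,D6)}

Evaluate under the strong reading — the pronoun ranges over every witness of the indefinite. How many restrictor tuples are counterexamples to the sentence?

9

"it" takes "a donkey" as antecedent — a donkey pronoun bound across the clause boundary.
Strong reading: for every (f,d) with owns(f,d), feeds(f,d).
Restrictor pairs: (F1,D7) ✗  (F2,D6) ✗  (F2,D8) ✗  (F3,D4) ✗  (F3,D8) ✗  (F3,D9) ✓  (F4,D4) ✗  (F5,D1) ✗  (F5,D6) ✗  (F6,D8) ✗
Counterexamples (restrictor pairs failing the scope): 9.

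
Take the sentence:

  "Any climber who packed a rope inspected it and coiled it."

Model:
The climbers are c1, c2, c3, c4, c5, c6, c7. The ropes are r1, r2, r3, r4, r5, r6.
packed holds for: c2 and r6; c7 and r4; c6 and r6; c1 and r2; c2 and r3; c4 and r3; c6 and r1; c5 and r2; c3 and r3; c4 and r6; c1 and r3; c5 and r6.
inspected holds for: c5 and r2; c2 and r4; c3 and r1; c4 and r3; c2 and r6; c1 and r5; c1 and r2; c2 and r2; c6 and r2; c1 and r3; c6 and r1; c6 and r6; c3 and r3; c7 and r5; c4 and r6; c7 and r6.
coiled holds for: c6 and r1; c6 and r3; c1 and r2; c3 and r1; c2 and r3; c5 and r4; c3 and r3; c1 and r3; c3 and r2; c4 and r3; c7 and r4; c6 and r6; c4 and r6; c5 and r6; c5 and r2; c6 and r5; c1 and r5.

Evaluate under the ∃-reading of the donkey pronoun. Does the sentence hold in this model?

False

"it" takes "a rope" as antecedent — a donkey pronoun bound across the clause boundary.
Weak reading: every climber c with some packed-rope has at least one packed-rope r such that inspected(c,r) ∧ coiled(c,r).
Per climber: c1:✓  c2:✗  c3:✓  c4:✓  c5:✓  c6:✓  c7:✗
c2 has no witness among its packed-ropes.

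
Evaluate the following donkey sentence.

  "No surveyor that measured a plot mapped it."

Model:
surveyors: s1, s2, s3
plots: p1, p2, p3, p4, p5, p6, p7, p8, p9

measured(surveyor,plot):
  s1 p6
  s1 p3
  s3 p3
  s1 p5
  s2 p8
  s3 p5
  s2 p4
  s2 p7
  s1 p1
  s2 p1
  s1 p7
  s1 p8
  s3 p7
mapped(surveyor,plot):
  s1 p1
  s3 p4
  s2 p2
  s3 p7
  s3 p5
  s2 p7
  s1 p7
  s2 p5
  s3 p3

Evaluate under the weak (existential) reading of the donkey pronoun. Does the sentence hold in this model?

False

"it" takes "a plot" as antecedent — a donkey pronoun bound across the clause boundary.
Truth condition: for no (s,p) with measured(s,p) does mapped(s,p) hold.
Restrictor pairs — does the scope hold? (s1,p1):holds  (s1,p3):fails  (s1,p5):fails  (s1,p6):fails  (s1,p7):holds  (s1,p8):fails  (s2,p1):fails  (s2,p4):fails  (s2,p7):holds  (s2,p8):fails  (s3,p3):holds  (s3,p5):holds  (s3,p7):holds
Scope holds for 6 pair(s), so the sentence is false.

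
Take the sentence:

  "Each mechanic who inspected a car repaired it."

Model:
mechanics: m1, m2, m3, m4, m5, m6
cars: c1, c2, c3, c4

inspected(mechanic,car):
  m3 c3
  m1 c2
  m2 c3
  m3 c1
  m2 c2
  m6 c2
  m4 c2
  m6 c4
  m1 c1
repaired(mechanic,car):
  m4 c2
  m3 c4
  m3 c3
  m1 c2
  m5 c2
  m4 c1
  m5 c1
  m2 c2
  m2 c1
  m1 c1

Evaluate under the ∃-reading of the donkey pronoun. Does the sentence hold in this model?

"it" takes "a car" as antecedent — a donkey pronoun bound across the clause boundary.
Weak reading: every mechanic m with some inspected-car has at least one inspected-car c such that repaired(m,c).
Per mechanic: m1:✓  m2:✓  m3:✓  m4:✓  m6:✗
m6 has no witness among its inspected-cars.

False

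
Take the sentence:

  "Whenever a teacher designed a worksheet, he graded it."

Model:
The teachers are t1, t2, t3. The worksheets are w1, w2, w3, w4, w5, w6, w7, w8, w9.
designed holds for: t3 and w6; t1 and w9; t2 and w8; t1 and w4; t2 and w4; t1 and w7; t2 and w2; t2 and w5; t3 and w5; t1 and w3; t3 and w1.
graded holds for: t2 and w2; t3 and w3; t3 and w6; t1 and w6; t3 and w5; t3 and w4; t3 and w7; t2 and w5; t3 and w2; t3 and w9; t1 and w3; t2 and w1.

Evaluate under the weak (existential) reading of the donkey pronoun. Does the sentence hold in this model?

"it" takes "a worksheet" as antecedent — a donkey pronoun bound across the clause boundary.
Weak reading: every teacher t with some designed-worksheet has at least one designed-worksheet w such that graded(t,w).
Per teacher: t1:✓  t2:✓  t3:✓
Every teacher in the restrictor has a witness.

True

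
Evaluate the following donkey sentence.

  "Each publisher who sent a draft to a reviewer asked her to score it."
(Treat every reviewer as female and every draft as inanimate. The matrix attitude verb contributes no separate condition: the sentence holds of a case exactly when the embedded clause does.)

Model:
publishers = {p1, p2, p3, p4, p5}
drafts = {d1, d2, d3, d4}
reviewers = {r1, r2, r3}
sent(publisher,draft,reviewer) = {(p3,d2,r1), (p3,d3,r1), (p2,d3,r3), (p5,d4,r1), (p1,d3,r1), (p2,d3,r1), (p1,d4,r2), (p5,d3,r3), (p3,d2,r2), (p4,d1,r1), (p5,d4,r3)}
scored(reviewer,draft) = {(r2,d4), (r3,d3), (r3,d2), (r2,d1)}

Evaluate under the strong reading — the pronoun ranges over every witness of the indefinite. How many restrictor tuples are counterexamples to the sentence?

"her" takes "a reviewer" as antecedent and "it" takes "a draft"; both are donkey pronouns co-varying with the restrictor.
Strong reading: for every (p,d,r) with sent(p,d,r), scored(r,d).
Restrictor triples: (p1,d3,r1)→scored(r1,d3) ✗  (p1,d4,r2)→scored(r2,d4) ✓  (p2,d3,r1)→scored(r1,d3) ✗  (p2,d3,r3)→scored(r3,d3) ✓  (p3,d2,r1)→scored(r1,d2) ✗  (p3,d2,r2)→scored(r2,d2) ✗  (p3,d3,r1)→scored(r1,d3) ✗  (p4,d1,r1)→scored(r1,d1) ✗  (p5,d3,r3)→scored(r3,d3) ✓  (p5,d4,r1)→scored(r1,d4) ✗  (p5,d4,r3)→scored(r3,d4) ✗
Counterexamples (restrictor triples failing the scope): 8.

8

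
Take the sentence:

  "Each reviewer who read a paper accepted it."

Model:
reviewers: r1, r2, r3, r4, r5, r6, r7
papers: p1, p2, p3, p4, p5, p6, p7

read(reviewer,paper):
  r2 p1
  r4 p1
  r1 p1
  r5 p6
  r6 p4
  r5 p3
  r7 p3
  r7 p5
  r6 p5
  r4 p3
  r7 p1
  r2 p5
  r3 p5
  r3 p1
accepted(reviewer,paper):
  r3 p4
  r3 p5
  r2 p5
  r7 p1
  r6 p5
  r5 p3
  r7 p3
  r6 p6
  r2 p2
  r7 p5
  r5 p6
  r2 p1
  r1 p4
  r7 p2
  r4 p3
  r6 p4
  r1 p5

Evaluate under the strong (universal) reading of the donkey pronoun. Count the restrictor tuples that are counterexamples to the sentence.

3

"it" takes "a paper" as antecedent — a donkey pronoun bound across the clause boundary.
Strong reading: for every (r,p) with read(r,p), accepted(r,p).
Restrictor pairs: (r1,p1) ✗  (r2,p1) ✓  (r2,p5) ✓  (r3,p1) ✗  (r3,p5) ✓  (r4,p1) ✗  (r4,p3) ✓  (r5,p3) ✓  (r5,p6) ✓  (r6,p4) ✓  (r6,p5) ✓  (r7,p1) ✓  (r7,p3) ✓  (r7,p5) ✓
Counterexamples (restrictor pairs failing the scope): 3.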